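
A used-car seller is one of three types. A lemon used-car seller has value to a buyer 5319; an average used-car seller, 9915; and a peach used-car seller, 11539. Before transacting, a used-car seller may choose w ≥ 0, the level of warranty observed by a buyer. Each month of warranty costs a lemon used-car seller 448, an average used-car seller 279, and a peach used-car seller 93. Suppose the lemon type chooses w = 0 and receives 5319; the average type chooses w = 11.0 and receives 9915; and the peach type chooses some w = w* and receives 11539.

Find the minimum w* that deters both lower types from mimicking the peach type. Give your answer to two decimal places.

16.82

Lemon type (on-path payoff 5319) won't mimic when 5319 ≥ 11539 − 448·w*, i.e. w* ≥ 13.88.
Average type (on-path payoff 9915 − 279×11.0 = 6846) won't mimic when 6846 ≥ 11539 − 279·w*, i.e. w* ≥ 16.82.
Both must hold, so w* = max(13.88, 16.82) = 16.82. The average type's constraint binds.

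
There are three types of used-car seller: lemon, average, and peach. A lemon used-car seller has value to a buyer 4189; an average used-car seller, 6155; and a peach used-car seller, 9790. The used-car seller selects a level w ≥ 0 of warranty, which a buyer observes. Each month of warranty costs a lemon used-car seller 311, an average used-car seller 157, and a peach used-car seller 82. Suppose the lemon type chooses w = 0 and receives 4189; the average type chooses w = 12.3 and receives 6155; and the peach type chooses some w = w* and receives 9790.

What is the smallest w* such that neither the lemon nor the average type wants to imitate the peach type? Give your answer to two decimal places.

Lemon type (on-path payoff 4189) won't mimic when 4189 ≥ 9790 − 311·w*, i.e. w* ≥ 18.01.
Average type (on-path payoff 6155 − 157×12.3 = 4223.9) won't mimic when 4223.9 ≥ 9790 − 157·w*, i.e. w* ≥ 35.45.
Both must hold, so w* = max(18.01, 35.45) = 35.45. The average type's constraint binds.

35.45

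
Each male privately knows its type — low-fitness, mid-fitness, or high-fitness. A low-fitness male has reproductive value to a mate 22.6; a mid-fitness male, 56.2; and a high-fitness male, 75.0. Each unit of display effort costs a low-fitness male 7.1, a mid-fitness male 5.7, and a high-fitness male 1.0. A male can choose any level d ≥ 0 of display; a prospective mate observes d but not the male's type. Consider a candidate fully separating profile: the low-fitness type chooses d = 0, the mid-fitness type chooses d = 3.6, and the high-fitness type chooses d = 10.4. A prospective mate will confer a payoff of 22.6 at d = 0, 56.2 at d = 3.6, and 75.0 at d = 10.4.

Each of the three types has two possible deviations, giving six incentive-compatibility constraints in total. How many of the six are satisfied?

5

Low-fitness (own payoff 22.6): to d=3.6 gives 56.2 − 7.1×3.6 = 30.64 → profitable ✗; to d=10.4 gives 75.0 − 7.1×10.4 = 1.16 → no gain ✓.
High-fitness (own payoff 75.0 − 1.0×10.4 = 64.6): to d=0 gives 22.6 → no gain ✓; to d=3.6 gives 56.2 − 1.0×3.6 = 52.6 → no gain ✓.
Mid-fitness (own payoff 56.2 − 5.7×3.6 = 35.68): to d=0 gives 22.6 → no gain ✓; to d=10.4 gives 75.0 − 5.7×10.4 = 15.72 → no gain ✓.
5 of the 6 constraints hold; not an equilibrium.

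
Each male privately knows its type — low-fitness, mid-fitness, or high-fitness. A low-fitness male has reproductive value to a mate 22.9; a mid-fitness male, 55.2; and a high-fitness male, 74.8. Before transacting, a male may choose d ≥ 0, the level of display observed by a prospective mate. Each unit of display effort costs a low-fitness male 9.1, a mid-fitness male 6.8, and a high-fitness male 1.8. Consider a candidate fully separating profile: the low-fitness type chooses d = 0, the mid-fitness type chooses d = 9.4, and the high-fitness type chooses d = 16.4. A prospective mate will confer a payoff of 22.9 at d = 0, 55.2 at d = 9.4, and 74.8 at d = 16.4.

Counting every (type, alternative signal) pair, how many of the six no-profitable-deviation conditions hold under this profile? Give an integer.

5

Mid-fitness (own payoff 55.2 − 6.8×9.4 = -8.72): to d=0 gives 22.9 → profitable ✗; to d=16.4 gives 74.8 − 6.8×16.4 = -36.72 → no gain ✓.
Low-fitness (own payoff 22.9): to d=9.4 gives 55.2 − 9.1×9.4 = -30.34 → no gain ✓; to d=16.4 gives 74.8 − 9.1×16.4 = -74.44 → no gain ✓.
High-fitness (own payoff 74.8 − 1.8×16.4 = 45.28): to d=0 gives 22.9 → no gain ✓; to d=9.4 gives 55.2 − 1.8×9.4 = 38.28 → no gain ✓.
5 of the 6 constraints hold; not an equilibrium.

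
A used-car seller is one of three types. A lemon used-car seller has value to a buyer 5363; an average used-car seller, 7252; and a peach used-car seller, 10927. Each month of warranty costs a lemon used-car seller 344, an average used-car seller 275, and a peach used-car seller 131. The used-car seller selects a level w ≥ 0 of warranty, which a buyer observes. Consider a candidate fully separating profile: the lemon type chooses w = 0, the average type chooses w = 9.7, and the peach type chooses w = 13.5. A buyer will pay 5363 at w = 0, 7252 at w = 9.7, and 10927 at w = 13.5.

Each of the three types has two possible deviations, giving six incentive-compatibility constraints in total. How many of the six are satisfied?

3

Peach (own payoff 10927 − 131×13.5 = 9158.5): to w=0 gives 5363 → no gain ✓; to w=9.7 gives 7252 − 131×9.7 = 5981.3 → no gain ✓.
Average (own payoff 7252 − 275×9.7 = 4584.5): to w=0 gives 5363 → profitable ✗; to w=13.5 gives 10927 − 275×13.5 = 7214.5 → profitable ✗.
Lemon (own payoff 5363): to w=9.7 gives 7252 − 344×9.7 = 3915.2 → no gain ✓; to w=13.5 gives 10927 − 344×13.5 = 6283 → profitable ✗.
3 of the 6 constraints hold; not an equilibrium.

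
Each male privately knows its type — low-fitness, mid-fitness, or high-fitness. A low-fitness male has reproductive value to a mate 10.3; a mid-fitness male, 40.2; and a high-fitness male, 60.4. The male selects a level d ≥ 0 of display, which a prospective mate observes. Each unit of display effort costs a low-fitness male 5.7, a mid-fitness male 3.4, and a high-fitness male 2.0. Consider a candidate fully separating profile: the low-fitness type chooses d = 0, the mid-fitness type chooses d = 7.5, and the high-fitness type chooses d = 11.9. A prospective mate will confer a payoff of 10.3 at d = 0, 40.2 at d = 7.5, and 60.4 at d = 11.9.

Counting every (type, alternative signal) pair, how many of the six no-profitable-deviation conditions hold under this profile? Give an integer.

Mid-fitness (own payoff 40.2 − 3.4×7.5 = 14.7): to d=0 gives 10.3 → no gain ✓; to d=11.9 gives 60.4 − 3.4×11.9 = 19.94 → profitable ✗.
High-fitness (own payoff 60.4 − 2.0×11.9 = 36.6): to d=0 gives 10.3 → no gain ✓; to d=7.5 gives 40.2 − 2.0×7.5 = 25.2 → no gain ✓.
Low-fitness (own payoff 10.3): to d=7.5 gives 40.2 − 5.7×7.5 = -2.55 → no gain ✓; to d=11.9 gives 60.4 − 5.7×11.9 = -7.43 → no gain ✓.
5 of the 6 constraints hold; not an equilibrium.

5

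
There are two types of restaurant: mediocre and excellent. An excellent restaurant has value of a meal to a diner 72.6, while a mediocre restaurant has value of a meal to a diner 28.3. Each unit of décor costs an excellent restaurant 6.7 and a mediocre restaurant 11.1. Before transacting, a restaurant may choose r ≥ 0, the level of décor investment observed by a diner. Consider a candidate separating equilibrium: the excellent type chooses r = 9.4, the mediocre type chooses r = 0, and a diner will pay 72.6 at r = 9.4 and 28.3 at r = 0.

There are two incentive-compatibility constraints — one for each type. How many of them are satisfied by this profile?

Mediocre type: stay at 0 → 28.3; mimic → 72.6 − 11.1 × 9.4 = -31.74. IC holds (28.3 ≥ -31.74).
Excellent type: signal → 72.6 − 6.7 × 9.4 = 9.62; deviate to 0 → 28.3. IC fails (9.62 < 28.3).
1 of 2 constraints hold, so this profile is not an equilibrium.

1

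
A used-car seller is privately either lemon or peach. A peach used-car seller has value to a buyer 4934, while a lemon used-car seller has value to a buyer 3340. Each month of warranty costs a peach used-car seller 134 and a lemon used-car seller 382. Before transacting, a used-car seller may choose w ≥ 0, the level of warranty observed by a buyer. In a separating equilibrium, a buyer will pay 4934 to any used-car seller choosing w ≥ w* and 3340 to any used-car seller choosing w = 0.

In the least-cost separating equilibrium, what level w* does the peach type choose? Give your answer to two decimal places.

A lemon used-car seller choosing w = 0 receives 3340.
Imitating at w* instead would pay 4934 at cost 382·w*, netting 4934 − 382·w*.
Indifference: 3340 = 4934 − 382·w*, so w* = (4934 − 3340) / 382 ≈ 4.17.
At w* the lemon type's incentive constraint just binds; the peach type strictly prefers w* since its per-unit cost is lower.

4.17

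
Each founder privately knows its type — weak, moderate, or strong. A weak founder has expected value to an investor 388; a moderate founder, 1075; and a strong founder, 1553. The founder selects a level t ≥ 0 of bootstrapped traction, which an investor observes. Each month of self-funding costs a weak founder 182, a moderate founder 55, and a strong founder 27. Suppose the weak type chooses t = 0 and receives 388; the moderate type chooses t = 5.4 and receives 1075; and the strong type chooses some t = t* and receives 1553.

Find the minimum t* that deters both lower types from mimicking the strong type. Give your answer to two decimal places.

14.09

Weak type (on-path payoff 388) won't mimic when 388 ≥ 1553 − 182·t*, i.e. t* ≥ 6.40.
Moderate type (on-path payoff 1075 − 55×5.4 = 778) won't mimic when 778 ≥ 1553 − 55·t*, i.e. t* ≥ 14.09.
Both must hold, so t* = max(6.40, 14.09) = 14.09. The moderate type's constraint binds.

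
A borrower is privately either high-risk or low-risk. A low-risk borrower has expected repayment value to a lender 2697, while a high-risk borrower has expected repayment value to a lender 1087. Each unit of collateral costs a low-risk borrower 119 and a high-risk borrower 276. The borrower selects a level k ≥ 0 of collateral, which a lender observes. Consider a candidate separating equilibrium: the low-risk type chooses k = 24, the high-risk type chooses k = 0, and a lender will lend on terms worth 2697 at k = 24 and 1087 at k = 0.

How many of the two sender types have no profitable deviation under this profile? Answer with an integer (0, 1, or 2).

1

High-risk type: stay at 0 → 1087; mimic → 2697 − 276 × 24 = -3927. IC holds (1087 ≥ -3927).
Low-risk type: signal → 2697 − 119 × 24 = -159; deviate to 0 → 1087. IC fails (-159 < 1087).
1 of 2 constraints hold, so this profile is not an equilibrium.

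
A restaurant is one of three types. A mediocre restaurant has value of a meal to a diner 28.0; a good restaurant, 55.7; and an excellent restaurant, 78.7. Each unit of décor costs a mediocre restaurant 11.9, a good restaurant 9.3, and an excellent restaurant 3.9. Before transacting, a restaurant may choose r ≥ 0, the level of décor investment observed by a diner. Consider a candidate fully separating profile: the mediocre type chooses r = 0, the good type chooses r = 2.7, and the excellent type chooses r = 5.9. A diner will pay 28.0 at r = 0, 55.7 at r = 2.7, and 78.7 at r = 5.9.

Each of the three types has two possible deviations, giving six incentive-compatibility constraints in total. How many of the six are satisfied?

6

Good (own payoff 55.7 − 9.3×2.7 = 30.59): to r=0 gives 28.0 → no gain ✓; to r=5.9 gives 78.7 − 9.3×5.9 = 23.83 → no gain ✓.
Excellent (own payoff 78.7 − 3.9×5.9 = 55.69): to r=0 gives 28.0 → no gain ✓; to r=2.7 gives 55.7 − 3.9×2.7 = 45.17 → no gain ✓.
Mediocre (own payoff 28.0): to r=2.7 gives 55.7 − 11.9×2.7 = 23.57 → no gain ✓; to r=5.9 gives 78.7 − 11.9×5.9 = 8.49 → no gain ✓.
6 of the 6 constraints hold; this profile is a separating equilibrium.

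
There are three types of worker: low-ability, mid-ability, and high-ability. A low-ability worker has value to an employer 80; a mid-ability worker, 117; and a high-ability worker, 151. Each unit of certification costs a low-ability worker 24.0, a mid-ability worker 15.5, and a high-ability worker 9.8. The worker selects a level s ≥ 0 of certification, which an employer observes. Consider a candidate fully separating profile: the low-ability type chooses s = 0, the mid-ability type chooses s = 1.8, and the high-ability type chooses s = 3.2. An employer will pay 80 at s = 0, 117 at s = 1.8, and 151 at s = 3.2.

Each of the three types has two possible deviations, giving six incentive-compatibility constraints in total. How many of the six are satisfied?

Mid-ability (own payoff 117 − 15.5×1.8 = 89.1): to s=0 gives 80 → no gain ✓; to s=3.2 gives 151 − 15.5×3.2 = 101.4 → profitable ✗.
High-ability (own payoff 151 − 9.8×3.2 = 119.64): to s=0 gives 80 → no gain ✓; to s=1.8 gives 117 − 9.8×1.8 = 99.36 → no gain ✓.
Low-ability (own payoff 80): to s=1.8 gives 117 − 24.0×1.8 = 73.8 → no gain ✓; to s=3.2 gives 151 − 24.0×3.2 = 74.2 → no gain ✓.
5 of the 6 constraints hold; not an equilibrium.

5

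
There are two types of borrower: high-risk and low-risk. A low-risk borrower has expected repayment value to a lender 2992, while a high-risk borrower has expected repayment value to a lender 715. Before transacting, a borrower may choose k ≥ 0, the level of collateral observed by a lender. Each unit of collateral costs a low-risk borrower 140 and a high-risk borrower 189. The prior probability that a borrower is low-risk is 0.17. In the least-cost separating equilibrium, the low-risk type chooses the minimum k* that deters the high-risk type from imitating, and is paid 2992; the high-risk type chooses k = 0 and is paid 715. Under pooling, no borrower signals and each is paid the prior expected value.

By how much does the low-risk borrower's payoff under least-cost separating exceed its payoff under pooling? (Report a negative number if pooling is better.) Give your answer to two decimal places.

203.24

Least-cost separating signal: k* solves 715 = 2992 − 189·k*, so k* = (2992 − 715)/189 ≈ 12.0476.
Low-risk type's separating payoff: 2992 − 140 × k* = 2992 − 140 × (2992 − 715)/189 = 2992 − 318780/189 ≈ 1305.3333.
Pooling payoff: 0.17 × 2992 + 0.83 × 715 = 1102.09.
Difference: 1305.3333 − 1102.09 = 203.2433, i.e. 203.24 to two decimal places.
The low-risk type prefers to separate.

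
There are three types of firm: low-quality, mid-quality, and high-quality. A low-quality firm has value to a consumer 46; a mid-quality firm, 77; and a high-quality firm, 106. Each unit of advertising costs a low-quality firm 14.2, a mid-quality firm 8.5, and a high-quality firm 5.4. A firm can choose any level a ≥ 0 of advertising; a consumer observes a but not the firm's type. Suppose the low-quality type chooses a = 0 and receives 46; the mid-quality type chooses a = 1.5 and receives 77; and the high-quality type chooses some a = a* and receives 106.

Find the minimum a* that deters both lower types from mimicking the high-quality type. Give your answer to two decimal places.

Low-quality type (on-path payoff 46) won't mimic when 46 ≥ 106 − 14.2·a*, i.e. a* ≥ 4.23.
Mid-quality type (on-path payoff 77 − 8.5×1.5 = 64.25) won't mimic when 64.25 ≥ 106 − 8.5·a*, i.e. a* ≥ 4.91.
Both must hold, so a* = max(4.23, 4.91) = 4.91. The mid-quality type's constraint binds.

4.91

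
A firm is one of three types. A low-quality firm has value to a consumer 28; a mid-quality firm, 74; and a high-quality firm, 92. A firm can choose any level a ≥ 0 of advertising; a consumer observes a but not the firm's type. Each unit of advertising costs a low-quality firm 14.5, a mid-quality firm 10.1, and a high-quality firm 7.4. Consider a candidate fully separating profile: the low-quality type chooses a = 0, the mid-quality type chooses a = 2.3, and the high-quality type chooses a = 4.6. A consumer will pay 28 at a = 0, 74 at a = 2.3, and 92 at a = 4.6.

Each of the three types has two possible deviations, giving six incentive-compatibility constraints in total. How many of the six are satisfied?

Mid-quality (own payoff 74 − 10.1×2.3 = 50.77): to a=0 gives 28 → no gain ✓; to a=4.6 gives 92 − 10.1×4.6 = 45.54 → no gain ✓.
High-quality (own payoff 92 − 7.4×4.6 = 57.96): to a=0 gives 28 → no gain ✓; to a=2.3 gives 74 − 7.4×2.3 = 56.98 → no gain ✓.
Low-quality (own payoff 28): to a=2.3 gives 74 − 14.5×2.3 = 40.65 → profitable ✗; to a=4.6 gives 92 − 14.5×4.6 = 25.3 → no gain ✓.
5 of the 6 constraints hold; not an equilibrium.

5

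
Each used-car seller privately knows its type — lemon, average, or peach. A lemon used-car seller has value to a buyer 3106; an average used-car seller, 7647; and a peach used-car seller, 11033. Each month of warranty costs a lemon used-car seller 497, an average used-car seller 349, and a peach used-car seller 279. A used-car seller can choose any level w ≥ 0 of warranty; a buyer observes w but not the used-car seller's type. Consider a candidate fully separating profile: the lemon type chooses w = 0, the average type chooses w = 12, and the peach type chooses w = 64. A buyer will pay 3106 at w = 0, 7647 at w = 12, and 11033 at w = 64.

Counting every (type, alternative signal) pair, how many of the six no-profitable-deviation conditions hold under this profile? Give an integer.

Average (own payoff 7647 − 349×12 = 3459): to w=0 gives 3106 → no gain ✓; to w=64 gives 11033 − 349×64 = -11303 → no gain ✓.
Peach (own payoff 11033 − 279×64 = -6823): to w=0 gives 3106 → profitable ✗; to w=12 gives 7647 − 279×12 = 4299 → profitable ✗.
Lemon (own payoff 3106): to w=12 gives 7647 − 497×12 = 1683 → no gain ✓; to w=64 gives 11033 − 497×64 = -20775 → no gain ✓.
4 of the 6 constraints hold; not an equilibrium.

4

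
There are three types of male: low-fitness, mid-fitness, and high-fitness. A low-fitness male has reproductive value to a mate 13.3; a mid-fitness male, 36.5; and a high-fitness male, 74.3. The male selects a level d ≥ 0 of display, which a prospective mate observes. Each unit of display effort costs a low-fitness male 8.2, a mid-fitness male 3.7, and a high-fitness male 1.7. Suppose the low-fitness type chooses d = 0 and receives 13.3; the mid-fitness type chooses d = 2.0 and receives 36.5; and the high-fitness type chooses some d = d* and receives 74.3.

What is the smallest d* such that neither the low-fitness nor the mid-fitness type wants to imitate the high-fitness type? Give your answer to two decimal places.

12.22

Low-fitness type (on-path payoff 13.3) won't mimic when 13.3 ≥ 74.3 − 8.2·d*, i.e. d* ≥ 7.44.
Mid-fitness type (on-path payoff 36.5 − 3.7×2.0 = 29.1) won't mimic when 29.1 ≥ 74.3 − 3.7·d*, i.e. d* ≥ 12.22.
Both must hold, so d* = max(7.44, 12.22) = 12.22. The mid-fitness type's constraint binds.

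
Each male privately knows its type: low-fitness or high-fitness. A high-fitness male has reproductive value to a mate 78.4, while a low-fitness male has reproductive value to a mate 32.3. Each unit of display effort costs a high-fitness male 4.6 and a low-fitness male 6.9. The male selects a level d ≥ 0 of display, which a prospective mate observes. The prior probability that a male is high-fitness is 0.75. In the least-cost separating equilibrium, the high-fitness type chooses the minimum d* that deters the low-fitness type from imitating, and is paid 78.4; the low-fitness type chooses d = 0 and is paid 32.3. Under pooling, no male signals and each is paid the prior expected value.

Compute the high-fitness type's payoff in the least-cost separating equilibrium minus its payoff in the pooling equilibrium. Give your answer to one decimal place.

-19.2

Least-cost separating signal: d* solves 32.3 = 78.4 − 6.9·d*, so d* = (78.4 − 32.3)/6.9 ≈ 6.6812.
High-fitness type's separating payoff: 78.4 − 4.6 × d* = 78.4 − 4.6 × (78.4 − 32.3)/6.9 = 78.4 − 212.06/6.9 ≈ 47.667.
Pooling payoff: 0.75 × 78.4 + 0.25 × 32.3 = 66.875.
Difference: 47.667 − 66.875 = -19.208, i.e. -19.2 to one decimal place.
The high-fitness type would prefer the pooling outcome.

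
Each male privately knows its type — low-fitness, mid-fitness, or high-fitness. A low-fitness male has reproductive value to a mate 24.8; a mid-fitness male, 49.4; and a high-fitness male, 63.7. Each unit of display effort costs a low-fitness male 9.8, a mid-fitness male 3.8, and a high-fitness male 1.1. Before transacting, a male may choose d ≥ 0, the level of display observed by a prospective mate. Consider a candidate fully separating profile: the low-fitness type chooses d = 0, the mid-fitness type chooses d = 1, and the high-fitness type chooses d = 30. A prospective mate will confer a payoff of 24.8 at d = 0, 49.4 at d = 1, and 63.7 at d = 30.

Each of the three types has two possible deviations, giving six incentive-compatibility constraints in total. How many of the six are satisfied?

4

High-fitness (own payoff 63.7 − 1.1×30 = 30.7): to d=0 gives 24.8 → no gain ✓; to d=1 gives 49.4 − 1.1×1 = 48.3 → profitable ✗.
Low-fitness (own payoff 24.8): to d=1 gives 49.4 − 9.8×1 = 39.6 → profitable ✗; to d=30 gives 63.7 − 9.8×30 = -230.3 → no gain ✓.
Mid-fitness (own payoff 49.4 − 3.8×1 = 45.6): to d=0 gives 24.8 → no gain ✓; to d=30 gives 63.7 − 3.8×30 = -50.3 → no gain ✓.
4 of the 6 constraints hold; not an equilibrium.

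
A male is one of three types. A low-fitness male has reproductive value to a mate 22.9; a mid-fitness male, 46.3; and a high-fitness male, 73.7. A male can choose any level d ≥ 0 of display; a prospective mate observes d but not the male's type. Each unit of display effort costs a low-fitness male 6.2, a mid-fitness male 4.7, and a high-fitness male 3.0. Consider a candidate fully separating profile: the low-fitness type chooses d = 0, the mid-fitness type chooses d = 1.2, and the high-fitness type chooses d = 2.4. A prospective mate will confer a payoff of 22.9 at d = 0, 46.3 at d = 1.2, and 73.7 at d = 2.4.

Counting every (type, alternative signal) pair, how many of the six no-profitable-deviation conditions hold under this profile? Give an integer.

Mid-fitness (own payoff 46.3 − 4.7×1.2 = 40.66): to d=0 gives 22.9 → no gain ✓; to d=2.4 gives 73.7 − 4.7×2.4 = 62.42 → profitable ✗.
High-fitness (own payoff 73.7 − 3.0×2.4 = 66.5): to d=0 gives 22.9 → no gain ✓; to d=1.2 gives 46.3 − 3.0×1.2 = 42.7 → no gain ✓.
Low-fitness (own payoff 22.9): to d=1.2 gives 46.3 − 6.2×1.2 = 38.86 → profitable ✗; to d=2.4 gives 73.7 − 6.2×2.4 = 58.82 → profitable ✗.
3 of the 6 constraints hold; not an equilibrium.

3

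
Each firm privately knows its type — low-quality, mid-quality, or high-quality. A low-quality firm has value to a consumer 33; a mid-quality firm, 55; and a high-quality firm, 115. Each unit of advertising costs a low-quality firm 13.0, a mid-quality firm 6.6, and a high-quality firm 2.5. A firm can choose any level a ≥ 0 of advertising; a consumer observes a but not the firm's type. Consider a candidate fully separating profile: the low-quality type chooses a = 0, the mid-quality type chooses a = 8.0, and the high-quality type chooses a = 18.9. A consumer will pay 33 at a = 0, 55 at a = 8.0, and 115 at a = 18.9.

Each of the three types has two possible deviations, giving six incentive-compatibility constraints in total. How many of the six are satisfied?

High-quality (own payoff 115 − 2.5×18.9 = 67.75): to a=0 gives 33 → no gain ✓; to a=8.0 gives 55 − 2.5×8.0 = 35 → no gain ✓.
Low-quality (own payoff 33): to a=8.0 gives 55 − 13.0×8.0 = -49 → no gain ✓; to a=18.9 gives 115 − 13.0×18.9 = -130.7 → no gain ✓.
Mid-quality (own payoff 55 − 6.6×8.0 = 2.2): to a=0 gives 33 → profitable ✗; to a=18.9 gives 115 − 6.6×18.9 = -9.74 → no gain ✓.
5 of the 6 constraints hold; not an equilibrium.

5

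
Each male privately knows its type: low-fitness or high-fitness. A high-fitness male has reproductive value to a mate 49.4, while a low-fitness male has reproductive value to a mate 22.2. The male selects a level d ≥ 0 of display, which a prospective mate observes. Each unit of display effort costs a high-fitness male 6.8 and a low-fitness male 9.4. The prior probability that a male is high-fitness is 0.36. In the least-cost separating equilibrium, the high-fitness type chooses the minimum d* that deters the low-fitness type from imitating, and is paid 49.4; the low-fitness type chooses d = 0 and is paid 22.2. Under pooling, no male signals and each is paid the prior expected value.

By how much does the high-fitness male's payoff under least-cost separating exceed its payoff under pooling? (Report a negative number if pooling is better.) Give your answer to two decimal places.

-2.27

Least-cost separating signal: d* solves 22.2 = 49.4 − 9.4·d*, so d* = (49.4 − 22.2)/9.4 ≈ 2.8936.
High-fitness type's separating payoff: 49.4 − 6.8 × d* = 49.4 − 6.8 × (49.4 − 22.2)/9.4 = 49.4 − 184.96/9.4 ≈ 29.7234.
Pooling payoff: 0.36 × 49.4 + 0.64 × 22.2 = 31.992.
Difference: 29.7234 − 31.992 = -2.2686, i.e. -2.27 to two decimal places.
The high-fitness type would prefer the pooling outcome.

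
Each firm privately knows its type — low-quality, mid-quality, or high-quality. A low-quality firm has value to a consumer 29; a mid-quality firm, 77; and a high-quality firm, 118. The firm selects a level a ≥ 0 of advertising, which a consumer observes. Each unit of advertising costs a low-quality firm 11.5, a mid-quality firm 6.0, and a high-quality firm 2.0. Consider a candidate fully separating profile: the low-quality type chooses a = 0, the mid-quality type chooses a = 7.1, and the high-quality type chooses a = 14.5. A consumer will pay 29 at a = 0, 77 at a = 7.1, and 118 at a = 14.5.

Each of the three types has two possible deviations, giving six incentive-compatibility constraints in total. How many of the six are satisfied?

Low-quality (own payoff 29): to a=7.1 gives 77 − 11.5×7.1 = -4.65 → no gain ✓; to a=14.5 gives 118 − 11.5×14.5 = -48.75 → no gain ✓.
High-quality (own payoff 118 − 2.0×14.5 = 89): to a=0 gives 29 → no gain ✓; to a=7.1 gives 77 − 2.0×7.1 = 62.8 → no gain ✓.
Mid-quality (own payoff 77 − 6.0×7.1 = 34.4): to a=0 gives 29 → no gain ✓; to a=14.5 gives 118 − 6.0×14.5 = 31 → no gain ✓.
6 of the 6 constraints hold; this profile is a separating equilibrium.

6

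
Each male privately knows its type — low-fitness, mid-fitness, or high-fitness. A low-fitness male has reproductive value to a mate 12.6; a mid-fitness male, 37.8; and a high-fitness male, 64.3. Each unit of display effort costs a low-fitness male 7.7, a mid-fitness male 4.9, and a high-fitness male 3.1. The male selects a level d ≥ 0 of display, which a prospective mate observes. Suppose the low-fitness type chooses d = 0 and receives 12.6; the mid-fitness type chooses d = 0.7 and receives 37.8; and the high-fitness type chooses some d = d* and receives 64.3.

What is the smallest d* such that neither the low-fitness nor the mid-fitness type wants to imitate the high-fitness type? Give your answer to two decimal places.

Mid-fitness type (on-path payoff 37.8 − 4.9×0.7 = 34.37) won't mimic when 34.37 ≥ 64.3 − 4.9·d*, i.e. d* ≥ 6.11.
Low-fitness type (on-path payoff 12.6) won't mimic when 12.6 ≥ 64.3 − 7.7·d*, i.e. d* ≥ 6.71.
Both must hold, so d* = max(6.71, 6.11) = 6.71. The low-fitness type's constraint binds.

6.71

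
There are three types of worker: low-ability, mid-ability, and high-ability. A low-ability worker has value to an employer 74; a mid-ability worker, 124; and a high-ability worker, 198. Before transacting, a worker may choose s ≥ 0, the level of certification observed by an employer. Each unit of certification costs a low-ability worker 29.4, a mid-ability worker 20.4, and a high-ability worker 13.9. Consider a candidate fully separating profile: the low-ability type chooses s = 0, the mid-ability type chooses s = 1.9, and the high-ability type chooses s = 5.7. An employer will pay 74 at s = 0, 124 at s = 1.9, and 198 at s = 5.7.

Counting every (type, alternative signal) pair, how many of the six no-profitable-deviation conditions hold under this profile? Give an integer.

High-ability (own payoff 198 − 13.9×5.7 = 118.77): to s=0 gives 74 → no gain ✓; to s=1.9 gives 124 − 13.9×1.9 = 97.59 → no gain ✓.
Mid-ability (own payoff 124 − 20.4×1.9 = 85.24): to s=0 gives 74 → no gain ✓; to s=5.7 gives 198 − 20.4×5.7 = 81.72 → no gain ✓.
Low-ability (own payoff 74): to s=1.9 gives 124 − 29.4×1.9 = 68.14 → no gain ✓; to s=5.7 gives 198 − 29.4×5.7 = 30.42 → no gain ✓.
6 of the 6 constraints hold; this profile is a separating equilibrium.

6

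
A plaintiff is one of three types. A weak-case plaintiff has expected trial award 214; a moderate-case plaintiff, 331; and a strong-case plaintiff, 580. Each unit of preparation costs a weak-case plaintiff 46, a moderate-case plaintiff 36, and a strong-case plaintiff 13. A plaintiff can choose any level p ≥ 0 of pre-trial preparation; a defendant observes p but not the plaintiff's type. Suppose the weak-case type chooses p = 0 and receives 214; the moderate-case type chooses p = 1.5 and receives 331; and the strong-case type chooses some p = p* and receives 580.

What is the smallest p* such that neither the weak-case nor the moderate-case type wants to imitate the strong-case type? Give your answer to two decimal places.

Weak-case type (on-path payoff 214) won't mimic when 214 ≥ 580 − 46·p*, i.e. p* ≥ 7.96.
Moderate-case type (on-path payoff 331 − 36×1.5 = 277) won't mimic when 277 ≥ 580 − 36·p*, i.e. p* ≥ 8.42.
Both must hold, so p* = max(7.96, 8.42) = 8.42. The moderate-case type's constraint binds.

8.42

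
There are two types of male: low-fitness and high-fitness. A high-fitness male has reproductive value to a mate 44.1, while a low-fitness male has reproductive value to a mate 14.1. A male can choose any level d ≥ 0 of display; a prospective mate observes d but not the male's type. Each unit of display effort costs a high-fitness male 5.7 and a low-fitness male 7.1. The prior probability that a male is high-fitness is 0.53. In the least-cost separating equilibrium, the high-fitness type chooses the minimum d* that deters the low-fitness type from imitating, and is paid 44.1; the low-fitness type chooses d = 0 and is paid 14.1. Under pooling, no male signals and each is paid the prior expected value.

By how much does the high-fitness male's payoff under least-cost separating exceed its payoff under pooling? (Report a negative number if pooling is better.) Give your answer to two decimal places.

Least-cost separating signal: d* solves 14.1 = 44.1 − 7.1·d*, so d* = (44.1 − 14.1)/7.1 ≈ 4.2254.
High-fitness type's separating payoff: 44.1 − 5.7 × d* = 44.1 − 5.7 × (44.1 − 14.1)/7.1 = 44.1 − 171/7.1 ≈ 20.0155.
Pooling payoff: 0.53 × 44.1 + 0.47 × 14.1 = 30.
Difference: 20.0155 − 30 = -9.9845, i.e. -9.98 to two decimal places.
The high-fitness type would prefer the pooling outcome.

-9.98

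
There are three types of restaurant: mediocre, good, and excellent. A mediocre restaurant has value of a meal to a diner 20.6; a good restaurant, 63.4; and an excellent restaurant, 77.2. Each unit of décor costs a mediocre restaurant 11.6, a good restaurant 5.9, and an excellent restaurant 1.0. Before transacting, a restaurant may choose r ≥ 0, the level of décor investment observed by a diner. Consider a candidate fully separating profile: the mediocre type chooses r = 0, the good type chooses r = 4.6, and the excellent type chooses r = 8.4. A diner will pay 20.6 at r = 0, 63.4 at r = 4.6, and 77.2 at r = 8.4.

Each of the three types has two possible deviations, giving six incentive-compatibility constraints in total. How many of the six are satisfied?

Excellent (own payoff 77.2 − 1.0×8.4 = 68.8): to r=0 gives 20.6 → no gain ✓; to r=4.6 gives 63.4 − 1.0×4.6 = 58.8 → no gain ✓.
Good (own payoff 63.4 − 5.9×4.6 = 36.26): to r=0 gives 20.6 → no gain ✓; to r=8.4 gives 77.2 − 5.9×8.4 = 27.64 → no gain ✓.
Mediocre (own payoff 20.6): to r=4.6 gives 63.4 − 11.6×4.6 = 10.04 → no gain ✓; to r=8.4 gives 77.2 − 11.6×8.4 = -20.24 → no gain ✓.
6 of the 6 constraints hold; this profile is a separating equilibrium.

6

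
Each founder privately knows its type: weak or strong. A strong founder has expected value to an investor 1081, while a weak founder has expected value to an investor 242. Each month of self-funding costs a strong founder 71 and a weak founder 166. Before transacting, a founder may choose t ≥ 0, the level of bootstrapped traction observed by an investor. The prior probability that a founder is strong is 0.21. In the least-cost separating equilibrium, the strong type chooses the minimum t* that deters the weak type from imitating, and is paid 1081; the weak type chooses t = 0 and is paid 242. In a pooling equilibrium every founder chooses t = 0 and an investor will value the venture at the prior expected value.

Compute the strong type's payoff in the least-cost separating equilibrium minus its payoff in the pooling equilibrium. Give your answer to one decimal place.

304.0

Least-cost separating signal: t* solves 242 = 1081 − 166·t*, so t* = (1081 − 242)/166 ≈ 5.0542.
Strong type's separating payoff: 1081 − 71 × t* = 1081 − 71 × (1081 − 242)/166 = 1081 − 59569/166 ≈ 722.151.
Pooling payoff: 0.21 × 1081 + 0.79 × 242 = 418.19.
Difference: 722.151 − 418.19 = 303.961, i.e. 304.0 to one decimal place.
The strong type prefers to separate.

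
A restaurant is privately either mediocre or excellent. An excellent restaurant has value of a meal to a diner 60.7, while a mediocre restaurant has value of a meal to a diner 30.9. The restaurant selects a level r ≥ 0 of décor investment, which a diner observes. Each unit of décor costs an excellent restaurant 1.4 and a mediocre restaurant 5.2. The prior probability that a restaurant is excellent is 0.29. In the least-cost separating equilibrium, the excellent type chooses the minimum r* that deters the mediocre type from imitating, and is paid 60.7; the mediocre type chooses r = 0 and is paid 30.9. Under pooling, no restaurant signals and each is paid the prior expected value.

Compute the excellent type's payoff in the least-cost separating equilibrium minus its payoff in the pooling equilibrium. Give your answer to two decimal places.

13.13

Least-cost separating signal: r* solves 30.9 = 60.7 − 5.2·r*, so r* = (60.7 − 30.9)/5.2 ≈ 5.7308.
Excellent type's separating payoff: 60.7 − 1.4 × r* = 60.7 − 1.4 × (60.7 − 30.9)/5.2 = 60.7 − 41.72/5.2 ≈ 52.6769.
Pooling payoff: 0.29 × 60.7 + 0.71 × 30.9 = 39.542.
Difference: 52.6769 − 39.542 = 13.1349, i.e. 13.13 to two decimal places.
The excellent type prefers to separate.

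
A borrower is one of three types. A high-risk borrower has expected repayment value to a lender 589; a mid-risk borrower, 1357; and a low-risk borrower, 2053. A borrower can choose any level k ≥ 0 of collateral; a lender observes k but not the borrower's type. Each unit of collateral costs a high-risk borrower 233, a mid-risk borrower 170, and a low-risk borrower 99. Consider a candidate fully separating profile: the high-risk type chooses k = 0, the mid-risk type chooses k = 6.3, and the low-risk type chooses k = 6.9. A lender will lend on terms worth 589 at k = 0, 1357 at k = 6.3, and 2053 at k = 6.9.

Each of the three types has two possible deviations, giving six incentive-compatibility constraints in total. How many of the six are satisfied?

4

High-risk (own payoff 589): to k=6.3 gives 1357 − 233×6.3 = -110.9 → no gain ✓; to k=6.9 gives 2053 − 233×6.9 = 445.3 → no gain ✓.
Mid-risk (own payoff 1357 − 170×6.3 = 286): to k=0 gives 589 → profitable ✗; to k=6.9 gives 2053 − 170×6.9 = 880 → profitable ✗.
Low-risk (own payoff 2053 − 99×6.9 = 1369.9): to k=0 gives 589 → no gain ✓; to k=6.3 gives 1357 − 99×6.3 = 733.3 → no gain ✓.
4 of the 6 constraints hold; not an equilibrium.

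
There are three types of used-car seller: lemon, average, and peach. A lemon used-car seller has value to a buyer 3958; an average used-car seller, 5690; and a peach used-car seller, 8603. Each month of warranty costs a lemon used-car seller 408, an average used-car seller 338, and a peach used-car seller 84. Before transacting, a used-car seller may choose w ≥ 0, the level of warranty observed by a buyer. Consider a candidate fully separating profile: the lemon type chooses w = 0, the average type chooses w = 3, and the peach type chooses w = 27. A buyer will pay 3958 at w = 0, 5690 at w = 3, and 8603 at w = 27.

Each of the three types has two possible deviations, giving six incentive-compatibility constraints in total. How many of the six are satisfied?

Lemon (own payoff 3958): to w=3 gives 5690 − 408×3 = 4466 → profitable ✗; to w=27 gives 8603 − 408×27 = -2413 → no gain ✓.
Peach (own payoff 8603 − 84×27 = 6335): to w=0 gives 3958 → no gain ✓; to w=3 gives 5690 − 84×3 = 5438 → no gain ✓.
Average (own payoff 5690 − 338×3 = 4676): to w=0 gives 3958 → no gain ✓; to w=27 gives 8603 − 338×27 = -523 → no gain ✓.
5 of the 6 constraints hold; not an equilibrium.

5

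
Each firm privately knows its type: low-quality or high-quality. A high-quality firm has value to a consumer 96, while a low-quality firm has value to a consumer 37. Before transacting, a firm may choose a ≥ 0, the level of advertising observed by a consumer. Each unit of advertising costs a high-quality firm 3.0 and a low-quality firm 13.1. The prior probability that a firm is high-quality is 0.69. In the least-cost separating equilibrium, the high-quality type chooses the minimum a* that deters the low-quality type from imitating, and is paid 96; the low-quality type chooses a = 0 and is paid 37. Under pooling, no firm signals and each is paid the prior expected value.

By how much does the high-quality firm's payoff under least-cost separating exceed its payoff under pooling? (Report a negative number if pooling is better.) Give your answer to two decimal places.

4.78

Least-cost separating signal: a* solves 37 = 96 − 13.1·a*, so a* = (96 − 37)/13.1 ≈ 4.5038.
High-quality type's separating payoff: 96 − 3.0 × a* = 96 − 3.0 × (96 − 37)/13.1 = 96 − 177/13.1 ≈ 82.4885.
Pooling payoff: 0.69 × 96 + 0.31 × 37 = 77.71.
Difference: 82.4885 − 77.71 = 4.7785, i.e. 4.78 to two decimal places.
The high-quality type prefers to separate.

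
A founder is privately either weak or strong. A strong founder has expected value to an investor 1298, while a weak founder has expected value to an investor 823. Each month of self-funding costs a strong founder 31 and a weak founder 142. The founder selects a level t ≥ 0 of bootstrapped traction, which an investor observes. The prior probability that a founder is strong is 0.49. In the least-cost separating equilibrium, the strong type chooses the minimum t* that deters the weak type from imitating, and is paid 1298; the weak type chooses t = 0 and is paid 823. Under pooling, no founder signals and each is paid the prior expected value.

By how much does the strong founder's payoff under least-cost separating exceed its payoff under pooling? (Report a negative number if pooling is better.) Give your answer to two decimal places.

Least-cost separating signal: t* solves 823 = 1298 − 142·t*, so t* = (1298 − 823)/142 ≈ 3.3451.
Strong type's separating payoff: 1298 − 31 × t* = 1298 − 31 × (1298 − 823)/142 = 1298 − 14725/142 ≈ 1194.3028.
Pooling payoff: 0.49 × 1298 + 0.51 × 823 = 1055.75.
Difference: 1194.3028 − 1055.75 = 138.5528, i.e. 138.55 to two decimal places.
The strong type prefers to separate.

138.55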